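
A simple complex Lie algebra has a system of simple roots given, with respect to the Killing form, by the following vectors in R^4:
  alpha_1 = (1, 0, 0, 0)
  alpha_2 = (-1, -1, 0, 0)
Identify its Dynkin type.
B_2

Compute the Cartan integers a_ij = 2(alpha_i, alpha_j)/(alpha_j, alpha_j); the resulting 2x2 Cartan matrix is
[[2, -1], [-2, 2]].
The roots have two lengths (squared-length ratio 2:1); the short ones are alpha_{1}. The associated Dynkin diagram is a chain of 2 nodes with a double edge at one end; the terminal node there is the unique short simple root (B_2), so the type is B_2 (the algebra so(5)).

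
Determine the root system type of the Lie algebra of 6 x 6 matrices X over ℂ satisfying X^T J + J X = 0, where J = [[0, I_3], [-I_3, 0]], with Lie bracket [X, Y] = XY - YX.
C_3

This is sp(6), which has dimension 6(6+1)/2 = 21 and rank 6/2 = 3. In the classification of classical Lie algebras, the symplectic algebra sp(2n) has type C_n; here n = 3, so the Dynkin diagram is a chain of 3 nodes with a double edge at one end; the terminal node there is the unique long simple root (C_3). Hence the type is C_3.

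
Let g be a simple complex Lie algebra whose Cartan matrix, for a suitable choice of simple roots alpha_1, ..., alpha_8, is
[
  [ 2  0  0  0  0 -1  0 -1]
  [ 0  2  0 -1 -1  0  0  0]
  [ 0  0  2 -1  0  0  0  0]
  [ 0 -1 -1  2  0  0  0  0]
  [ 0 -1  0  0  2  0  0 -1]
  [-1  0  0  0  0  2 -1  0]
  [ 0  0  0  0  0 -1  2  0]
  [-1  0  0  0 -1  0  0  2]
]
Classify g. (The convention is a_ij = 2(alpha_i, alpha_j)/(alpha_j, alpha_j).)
A_8 (sl(9))

The matrix has rank 8 with 2's on the diagonal. Reading the off-diagonal entries as Dynkin edges (a single edge where a_ij = a_ji = -1; a double or triple edge where a_ij * a_ji = 2 or 3), the diagram is a chain of 8 nodes with single edges (A_8). One simple-root ordering that puts it in standard form is (alpha_3, alpha_4, alpha_2, alpha_5, alpha_8, alpha_1, alpha_6, alpha_7). So the algebra is type A_8, i.e. sl(9).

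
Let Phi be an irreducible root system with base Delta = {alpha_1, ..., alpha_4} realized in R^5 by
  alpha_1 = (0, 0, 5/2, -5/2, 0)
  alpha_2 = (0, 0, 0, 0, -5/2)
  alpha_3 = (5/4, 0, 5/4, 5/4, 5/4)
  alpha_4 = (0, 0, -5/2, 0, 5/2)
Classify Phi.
Compute the Cartan integers a_ij = 2(alpha_i, alpha_j)/(alpha_j, alpha_j); the resulting 4x4 Cartan matrix is
[[2, 0, 0, -1], [0, 2, -1, -1], [0, -1, 2, 0], [-1, -2, 0, 2]].
The roots have two lengths (squared-length ratio 2:1); the short ones are alpha_{2,3}. The associated Dynkin diagram is a chain of 4 nodes with a double edge between the middle two (F_4), so the type is F_4.

F4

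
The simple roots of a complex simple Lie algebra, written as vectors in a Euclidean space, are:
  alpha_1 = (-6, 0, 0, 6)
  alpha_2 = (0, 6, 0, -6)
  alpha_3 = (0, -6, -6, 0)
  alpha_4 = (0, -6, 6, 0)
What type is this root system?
Compute the Cartan integers a_ij = 2(alpha_i, alpha_j)/(alpha_j, alpha_j); the resulting 4x4 Cartan matrix is
[[2, -1, 0, 0], [-1, 2, -1, -1], [0, -1, 2, 0], [0, -1, 0, 2]].
All simple roots have the same length, so the diagram is simply laced. The associated Dynkin diagram is a chain of 2 nodes with a fork of two nodes at one end (D_4), so the type is D_4 (the algebra so(8)).

D4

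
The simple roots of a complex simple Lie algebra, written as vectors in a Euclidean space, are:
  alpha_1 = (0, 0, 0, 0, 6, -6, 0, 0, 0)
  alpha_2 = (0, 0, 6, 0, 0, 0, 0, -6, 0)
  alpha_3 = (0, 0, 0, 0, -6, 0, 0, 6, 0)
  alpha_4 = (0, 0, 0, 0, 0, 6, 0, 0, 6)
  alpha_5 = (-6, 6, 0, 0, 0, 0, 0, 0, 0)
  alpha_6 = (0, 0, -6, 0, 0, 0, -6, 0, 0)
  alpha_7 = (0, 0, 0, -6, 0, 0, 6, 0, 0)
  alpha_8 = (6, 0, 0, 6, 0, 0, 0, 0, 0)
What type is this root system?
A_8 (sl(9))

Compute the Cartan integers a_ij = 2(alpha_i, alpha_j)/(alpha_j, alpha_j); the resulting 8x8 Cartan matrix is
[[2, 0, -1, -1, 0, 0, 0, 0], [0, 2, -1, 0, 0, -1, 0, 0], [-1, -1, 2, 0, 0, 0, 0, 0], [-1, 0, 0, 2, 0, 0, 0, 0], [0, 0, 0, 0, 2, 0, 0, -1], [0, -1, 0, 0, 0, 2, -1, 0], [0, 0, 0, 0, 0, -1, 2, -1], [0, 0, 0, 0, -1, 0, -1, 2]].
All simple roots have the same length, so the diagram is simply laced. The associated Dynkin diagram is a chain of 8 nodes with single edges (A_8), so the type is A_8 (the algebra sl(9)).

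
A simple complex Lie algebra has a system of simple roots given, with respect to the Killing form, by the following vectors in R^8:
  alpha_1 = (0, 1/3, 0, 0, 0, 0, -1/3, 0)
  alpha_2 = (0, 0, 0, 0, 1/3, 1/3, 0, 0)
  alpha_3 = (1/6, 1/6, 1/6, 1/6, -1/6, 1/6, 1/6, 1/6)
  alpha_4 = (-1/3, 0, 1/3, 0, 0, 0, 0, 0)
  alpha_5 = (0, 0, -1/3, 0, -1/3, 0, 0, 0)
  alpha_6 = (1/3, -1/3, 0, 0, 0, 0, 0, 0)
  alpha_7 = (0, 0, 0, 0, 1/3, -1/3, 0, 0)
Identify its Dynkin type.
type E_7

Compute the Cartan integers a_ij = 2(alpha_i, alpha_j)/(alpha_j, alpha_j); the resulting 7x7 Cartan matrix is
[[2, 0, 0, 0, 0, -1, 0], [0, 2, 0, 0, -1, 0, 0], [0, 0, 2, 0, 0, 0, -1], [0, 0, 0, 2, -1, -1, 0], [0, -1, 0, -1, 2, 0, -1], [-1, 0, 0, -1, 0, 2, 0], [0, 0, -1, 0, -1, 0, 2]].
All simple roots have the same length, so the diagram is simply laced. The associated Dynkin diagram is a chain of 6 nodes with one extra node attached to the third node from one end (E_7), so the type is E_7.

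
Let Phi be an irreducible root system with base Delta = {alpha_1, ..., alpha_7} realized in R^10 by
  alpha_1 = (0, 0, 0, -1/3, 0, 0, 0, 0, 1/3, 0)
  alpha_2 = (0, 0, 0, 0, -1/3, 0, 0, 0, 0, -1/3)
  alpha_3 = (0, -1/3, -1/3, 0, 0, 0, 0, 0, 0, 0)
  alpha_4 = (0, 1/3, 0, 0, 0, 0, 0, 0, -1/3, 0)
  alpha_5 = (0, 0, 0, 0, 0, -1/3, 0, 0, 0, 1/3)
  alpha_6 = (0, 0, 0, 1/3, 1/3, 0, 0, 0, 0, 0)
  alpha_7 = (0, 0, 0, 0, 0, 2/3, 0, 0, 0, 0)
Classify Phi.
C_7 (sp(14))

Compute the Cartan integers a_ij = 2(alpha_i, alpha_j)/(alpha_j, alpha_j); the resulting 7x7 Cartan matrix is
[[2, 0, 0, -1, 0, -1, 0], [0, 2, 0, 0, -1, -1, 0], [0, 0, 2, -1, 0, 0, 0], [-1, 0, -1, 2, 0, 0, 0], [0, -1, 0, 0, 2, 0, -1], [-1, -1, 0, 0, 0, 2, 0], [0, 0, 0, 0, -2, 0, 2]].
The roots have two lengths (squared-length ratio 2:1); the short ones are alpha_{1,2,3,4,5,6}. The associated Dynkin diagram is a chain of 7 nodes with a double edge at one end; the terminal node there is the unique long simple root (C_7), so the type is C_7 (the algebra sp(14)).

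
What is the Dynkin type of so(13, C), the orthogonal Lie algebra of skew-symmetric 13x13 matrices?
This is so(13) with 13 odd, which has dimension 13(13-1)/2 = 78 and rank (13-1)/2 = 6. In the classification of classical Lie algebras, the orthogonal algebra so(2n+1) in an odd number of variables has type B_n; here n = 6, so the Dynkin diagram is a chain of 6 nodes with a double edge at one end; the terminal node there is the unique short simple root (B_6). Hence the type is B_6.

B_6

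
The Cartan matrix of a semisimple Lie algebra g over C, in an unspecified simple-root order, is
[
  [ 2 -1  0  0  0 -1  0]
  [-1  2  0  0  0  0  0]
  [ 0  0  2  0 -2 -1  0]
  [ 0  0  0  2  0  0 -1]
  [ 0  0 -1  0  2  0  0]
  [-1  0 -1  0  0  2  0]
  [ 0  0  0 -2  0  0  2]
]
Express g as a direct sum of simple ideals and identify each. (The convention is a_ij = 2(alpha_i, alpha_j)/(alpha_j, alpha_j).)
type B_2 ⊕ type B_5

The diagram associated to this matrix has two connected components: the simple roots {alpha_4, alpha_7} form a chain of 2 nodes with a double edge at one end; the terminal node there is the unique short simple root (B_2), and {alpha_1, alpha_2, alpha_3, alpha_5, alpha_6} form a chain of 5 nodes with a double edge at one end; the terminal node there is the unique short simple root (B_5). A semisimple Lie algebra decomposes uniquely as the direct sum of simple ideals, one per connected component of its Dynkin diagram, so g ≅ B_2 ⊕ B_5 (dimension 10 + 55 = 65).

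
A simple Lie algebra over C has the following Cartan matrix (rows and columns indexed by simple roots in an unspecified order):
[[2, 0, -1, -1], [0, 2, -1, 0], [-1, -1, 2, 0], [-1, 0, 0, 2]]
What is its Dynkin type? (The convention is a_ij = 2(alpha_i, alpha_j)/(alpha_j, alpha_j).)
A_4

The matrix has rank 4 with 2's on the diagonal. Reading the off-diagonal entries as Dynkin edges (a single edge where a_ij = a_ji = -1; a double or triple edge where a_ij * a_ji = 2 or 3), the diagram is a chain of 4 nodes with single edges (A_4). One simple-root ordering that puts it in standard form is (alpha_4, alpha_1, alpha_3, alpha_2). So the algebra is type A_4, i.e. sl(5).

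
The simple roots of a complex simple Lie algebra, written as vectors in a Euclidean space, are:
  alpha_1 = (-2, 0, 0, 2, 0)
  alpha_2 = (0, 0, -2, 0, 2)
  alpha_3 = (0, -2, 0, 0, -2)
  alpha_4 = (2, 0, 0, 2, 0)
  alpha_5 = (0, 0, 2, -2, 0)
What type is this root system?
D_5

Compute the Cartan integers a_ij = 2(alpha_i, alpha_j)/(alpha_j, alpha_j); the resulting 5x5 Cartan matrix is
[[2, 0, 0, 0, -1], [0, 2, -1, 0, -1], [0, -1, 2, 0, 0], [0, 0, 0, 2, -1], [-1, -1, 0, -1, 2]].
All simple roots have the same length, so the diagram is simply laced. The associated Dynkin diagram is a chain of 3 nodes with a fork of two nodes at one end (D_5), so the type is D_5 (the algebra so(10)).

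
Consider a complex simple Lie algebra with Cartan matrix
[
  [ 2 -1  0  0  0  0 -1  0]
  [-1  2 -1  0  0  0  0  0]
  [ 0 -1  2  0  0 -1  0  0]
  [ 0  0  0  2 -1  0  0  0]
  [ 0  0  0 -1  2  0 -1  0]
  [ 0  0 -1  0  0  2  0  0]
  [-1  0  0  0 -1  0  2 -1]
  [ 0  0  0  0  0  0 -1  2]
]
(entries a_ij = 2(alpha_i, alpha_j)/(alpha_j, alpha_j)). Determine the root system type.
The matrix has rank 8 with 2's on the diagonal. Reading the off-diagonal entries as Dynkin edges (a single edge where a_ij = a_ji = -1; a double or triple edge where a_ij * a_ji = 2 or 3), the diagram is a chain of 7 nodes with one extra node attached to the third node from one end (E_8). One simple-root ordering that puts it in standard form is (alpha_4, alpha_8, alpha_5, alpha_7, alpha_1, alpha_2, alpha_3, alpha_6). So the algebra is type E_8.

E8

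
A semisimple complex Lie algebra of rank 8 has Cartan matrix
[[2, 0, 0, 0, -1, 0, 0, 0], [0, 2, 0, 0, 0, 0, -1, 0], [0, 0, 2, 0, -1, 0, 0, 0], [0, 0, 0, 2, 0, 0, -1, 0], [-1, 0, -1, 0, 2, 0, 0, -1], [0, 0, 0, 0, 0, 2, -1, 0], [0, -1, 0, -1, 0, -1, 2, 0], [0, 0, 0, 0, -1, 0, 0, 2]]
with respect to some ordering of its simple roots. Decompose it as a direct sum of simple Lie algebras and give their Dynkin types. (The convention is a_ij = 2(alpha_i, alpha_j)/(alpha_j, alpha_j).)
D_4 (so(8)) + D_4 (so(8))

The diagram associated to this matrix has two connected components: the simple roots {alpha_1, alpha_3, alpha_5, alpha_8} form a chain of 2 nodes with a fork of two nodes at one end (D_4), and {alpha_2, alpha_4, alpha_6, alpha_7} form a chain of 2 nodes with a fork of two nodes at one end (D_4). A semisimple Lie algebra decomposes uniquely as the direct sum of simple ideals, one per connected component of its Dynkin diagram, so g ≅ D_4 ⊕ D_4 (dimension 28 + 28 = 56).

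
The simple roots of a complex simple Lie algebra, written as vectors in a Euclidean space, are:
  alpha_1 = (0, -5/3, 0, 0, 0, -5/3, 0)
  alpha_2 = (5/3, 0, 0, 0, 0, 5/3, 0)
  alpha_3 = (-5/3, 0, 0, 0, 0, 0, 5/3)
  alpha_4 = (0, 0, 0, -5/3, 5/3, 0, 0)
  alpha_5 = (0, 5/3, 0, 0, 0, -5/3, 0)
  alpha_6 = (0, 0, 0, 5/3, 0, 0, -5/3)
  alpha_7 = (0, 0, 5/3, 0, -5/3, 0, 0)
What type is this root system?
Compute the Cartan integers a_ij = 2(alpha_i, alpha_j)/(alpha_j, alpha_j); the resulting 7x7 Cartan matrix is
[[2, -1, 0, 0, 0, 0, 0], [-1, 2, -1, 0, -1, 0, 0], [0, -1, 2, 0, 0, -1, 0], [0, 0, 0, 2, 0, -1, -1], [0, -1, 0, 0, 2, 0, 0], [0, 0, -1, -1, 0, 2, 0], [0, 0, 0, -1, 0, 0, 2]].
All simple roots have the same length, so the diagram is simply laced. The associated Dynkin diagram is a chain of 5 nodes with a fork of two nodes at one end (D_7), so the type is D_7 (the algebra so(14)).

D_7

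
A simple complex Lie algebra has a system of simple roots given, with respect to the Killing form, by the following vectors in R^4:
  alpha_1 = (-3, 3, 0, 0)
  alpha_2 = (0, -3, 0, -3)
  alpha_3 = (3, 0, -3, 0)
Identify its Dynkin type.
Compute the Cartan integers a_ij = 2(alpha_i, alpha_j)/(alpha_j, alpha_j); the resulting 3x3 Cartan matrix is
[[2, -1, -1], [-1, 2, 0], [-1, 0, 2]].
All simple roots have the same length, so the diagram is simply laced. The associated Dynkin diagram is a chain of 3 nodes with single edges (A_3), so the type is A_3 (the algebra sl(4)).

A_3 (sl(4))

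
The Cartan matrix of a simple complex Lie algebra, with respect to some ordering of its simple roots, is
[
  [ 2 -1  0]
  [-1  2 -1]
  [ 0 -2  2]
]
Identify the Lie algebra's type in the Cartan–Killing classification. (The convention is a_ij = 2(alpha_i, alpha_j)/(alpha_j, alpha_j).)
C_3 (sp(6))

The matrix has rank 3 with 2's on the diagonal. Reading the off-diagonal entries as Dynkin edges (a single edge where a_ij = a_ji = -1; a double or triple edge where a_ij * a_ji = 2 or 3), the diagram is a chain of 3 nodes with a double edge at one end; the terminal node there is the unique long simple root (C_3). One simple-root ordering that puts it in standard form is (alpha_1, alpha_2, alpha_3). So the algebra is type C_3, i.e. sp(6).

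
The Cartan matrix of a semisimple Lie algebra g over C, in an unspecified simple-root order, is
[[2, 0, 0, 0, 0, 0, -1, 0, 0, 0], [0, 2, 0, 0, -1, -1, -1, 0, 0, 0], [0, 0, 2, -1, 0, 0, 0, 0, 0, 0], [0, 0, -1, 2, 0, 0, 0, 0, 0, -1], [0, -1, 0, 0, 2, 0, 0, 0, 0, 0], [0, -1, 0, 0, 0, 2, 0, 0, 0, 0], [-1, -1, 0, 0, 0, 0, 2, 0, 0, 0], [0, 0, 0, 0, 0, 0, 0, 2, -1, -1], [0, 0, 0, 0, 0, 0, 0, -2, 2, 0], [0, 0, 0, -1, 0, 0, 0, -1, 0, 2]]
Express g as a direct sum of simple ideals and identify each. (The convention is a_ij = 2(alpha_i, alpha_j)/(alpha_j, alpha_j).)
C_5 (sp(10)) + D_5 (so(10))

The diagram associated to this matrix has two connected components: the simple roots {alpha_3, alpha_4, alpha_8, alpha_9, alpha_10} form a chain of 5 nodes with a double edge at one end; the terminal node there is the unique long simple root (C_5), and {alpha_1, alpha_2, alpha_5, alpha_6, alpha_7} form a chain of 3 nodes with a fork of two nodes at one end (D_5). A semisimple Lie algebra decomposes uniquely as the direct sum of simple ideals, one per connected component of its Dynkin diagram, so g ≅ C_5 ⊕ D_5 (dimension 55 + 45 = 100).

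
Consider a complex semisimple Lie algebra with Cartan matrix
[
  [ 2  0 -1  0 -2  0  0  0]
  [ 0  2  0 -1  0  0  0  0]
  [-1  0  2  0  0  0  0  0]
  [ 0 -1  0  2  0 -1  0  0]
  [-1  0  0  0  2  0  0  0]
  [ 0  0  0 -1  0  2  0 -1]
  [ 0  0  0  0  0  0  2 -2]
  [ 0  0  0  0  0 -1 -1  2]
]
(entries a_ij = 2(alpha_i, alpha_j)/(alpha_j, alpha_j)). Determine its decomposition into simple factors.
B3 + C5

The diagram associated to this matrix has two connected components: the simple roots {alpha_1, alpha_3, alpha_5} form a chain of 3 nodes with a double edge at one end; the terminal node there is the unique short simple root (B_3), and {alpha_2, alpha_4, alpha_6, alpha_7, alpha_8} form a chain of 5 nodes with a double edge at one end; the terminal node there is the unique long simple root (C_5). A semisimple Lie algebra decomposes uniquely as the direct sum of simple ideals, one per connected component of its Dynkin diagram, so g ≅ B_3 ⊕ C_5 (dimension 21 + 55 = 76).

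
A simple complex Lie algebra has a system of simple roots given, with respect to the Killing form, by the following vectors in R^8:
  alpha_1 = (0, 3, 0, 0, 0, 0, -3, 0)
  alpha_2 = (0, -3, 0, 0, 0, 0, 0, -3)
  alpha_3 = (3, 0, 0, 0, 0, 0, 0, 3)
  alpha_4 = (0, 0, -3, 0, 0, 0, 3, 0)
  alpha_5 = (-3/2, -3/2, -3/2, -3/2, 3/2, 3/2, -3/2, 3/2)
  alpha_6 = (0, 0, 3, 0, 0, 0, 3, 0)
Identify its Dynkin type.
E_6

Compute the Cartan integers a_ij = 2(alpha_i, alpha_j)/(alpha_j, alpha_j); the resulting 6x6 Cartan matrix is
[[2, -1, 0, -1, 0, -1], [-1, 2, -1, 0, 0, 0], [0, -1, 2, 0, 0, 0], [-1, 0, 0, 2, 0, 0], [0, 0, 0, 0, 2, -1], [-1, 0, 0, 0, -1, 2]].
All simple roots have the same length, so the diagram is simply laced. The associated Dynkin diagram is a chain of 5 nodes with one extra node attached to the third node from one end (E_6), so the type is E_6.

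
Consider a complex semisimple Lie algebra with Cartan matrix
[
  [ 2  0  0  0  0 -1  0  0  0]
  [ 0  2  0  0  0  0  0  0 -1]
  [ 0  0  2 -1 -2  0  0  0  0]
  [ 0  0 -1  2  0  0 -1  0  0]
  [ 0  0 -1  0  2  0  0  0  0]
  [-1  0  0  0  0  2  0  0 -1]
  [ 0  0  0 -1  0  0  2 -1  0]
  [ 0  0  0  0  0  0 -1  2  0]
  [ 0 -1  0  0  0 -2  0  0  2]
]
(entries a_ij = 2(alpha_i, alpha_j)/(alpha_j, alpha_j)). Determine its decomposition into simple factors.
The diagram associated to this matrix has two connected components: the simple roots {alpha_3, alpha_4, alpha_5, alpha_7, alpha_8} form a chain of 5 nodes with a double edge at one end; the terminal node there is the unique short simple root (B_5), and {alpha_1, alpha_2, alpha_6, alpha_9} form a chain of 4 nodes with a double edge between the middle two (F_4). A semisimple Lie algebra decomposes uniquely as the direct sum of simple ideals, one per connected component of its Dynkin diagram, so g ≅ B_5 ⊕ F_4 (dimension 55 + 52 = 107).

B5 ⊕ F4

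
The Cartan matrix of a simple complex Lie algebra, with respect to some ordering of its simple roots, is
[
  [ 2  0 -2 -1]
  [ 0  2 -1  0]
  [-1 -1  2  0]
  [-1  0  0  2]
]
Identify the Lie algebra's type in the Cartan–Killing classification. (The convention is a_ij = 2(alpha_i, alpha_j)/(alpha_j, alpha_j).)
The matrix has rank 4 with 2's on the diagonal. Reading the off-diagonal entries as Dynkin edges (a single edge where a_ij = a_ji = -1; a double or triple edge where a_ij * a_ji = 2 or 3), the diagram is a chain of 4 nodes with a double edge between the middle two (F_4). One simple-root ordering that puts it in standard form is (alpha_4, alpha_1, alpha_3, alpha_2). So the algebra is type F_4.

F4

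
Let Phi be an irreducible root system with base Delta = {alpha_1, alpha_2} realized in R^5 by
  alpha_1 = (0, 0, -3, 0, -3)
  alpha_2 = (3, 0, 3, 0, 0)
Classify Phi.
A2

Compute the Cartan integers a_ij = 2(alpha_i, alpha_j)/(alpha_j, alpha_j); the resulting 2x2 Cartan matrix is
[[2, -1], [-1, 2]].
All simple roots have the same length, so the diagram is simply laced. The associated Dynkin diagram is a chain of 2 nodes with single edges (A_2), so the type is A_2 (the algebra sl(3)).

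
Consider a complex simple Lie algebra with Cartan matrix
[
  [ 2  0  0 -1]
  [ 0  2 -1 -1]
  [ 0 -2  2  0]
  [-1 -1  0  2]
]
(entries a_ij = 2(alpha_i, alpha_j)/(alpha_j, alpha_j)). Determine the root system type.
The matrix has rank 4 with 2's on the diagonal. Reading the off-diagonal entries as Dynkin edges (a single edge where a_ij = a_ji = -1; a double or triple edge where a_ij * a_ji = 2 or 3), the diagram is a chain of 4 nodes with a double edge at one end; the terminal node there is the unique long simple root (C_4). One simple-root ordering that puts it in standard form is (alpha_1, alpha_4, alpha_2, alpha_3). So the algebra is type C_4, i.e. sp(8).

C_4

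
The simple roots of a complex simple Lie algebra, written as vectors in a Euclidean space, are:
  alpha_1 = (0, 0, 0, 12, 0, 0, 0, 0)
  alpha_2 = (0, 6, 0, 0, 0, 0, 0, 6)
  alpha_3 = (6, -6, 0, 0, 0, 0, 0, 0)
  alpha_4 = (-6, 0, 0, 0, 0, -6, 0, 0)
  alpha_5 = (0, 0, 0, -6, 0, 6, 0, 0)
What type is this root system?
C_5

Compute the Cartan integers a_ij = 2(alpha_i, alpha_j)/(alpha_j, alpha_j); the resulting 5x5 Cartan matrix is
[[2, 0, 0, 0, -2], [0, 2, -1, 0, 0], [0, -1, 2, -1, 0], [0, 0, -1, 2, -1], [-1, 0, 0, -1, 2]].
The roots have two lengths (squared-length ratio 2:1); the short ones are alpha_{2,3,4,5}. The associated Dynkin diagram is a chain of 5 nodes with a double edge at one end; the terminal node there is the unique long simple root (C_5), so the type is C_5 (the algebra sp(10)).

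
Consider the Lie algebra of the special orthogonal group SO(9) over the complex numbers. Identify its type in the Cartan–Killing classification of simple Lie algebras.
type B_4

This is so(9) with 9 odd, which has dimension 9(9-1)/2 = 36 and rank (9-1)/2 = 4. In the classification of classical Lie algebras, the orthogonal algebra so(2n+1) in an odd number of variables has type B_n; here n = 4, so the Dynkin diagram is a chain of 4 nodes with a double edge at one end; the terminal node there is the unique short simple root (B_4). Hence the type is B_4.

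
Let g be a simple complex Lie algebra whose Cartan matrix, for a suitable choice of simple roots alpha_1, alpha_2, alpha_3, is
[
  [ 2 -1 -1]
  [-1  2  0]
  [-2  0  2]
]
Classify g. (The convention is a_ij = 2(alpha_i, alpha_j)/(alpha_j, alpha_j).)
The matrix has rank 3 with 2's on the diagonal. Reading the off-diagonal entries as Dynkin edges (a single edge where a_ij = a_ji = -1; a double or triple edge where a_ij * a_ji = 2 or 3), the diagram is a chain of 3 nodes with a double edge at one end; the terminal node there is the unique long simple root (C_3). One simple-root ordering that puts it in standard form is (alpha_2, alpha_1, alpha_3). So the algebra is type C_3, i.e. sp(6).

C_3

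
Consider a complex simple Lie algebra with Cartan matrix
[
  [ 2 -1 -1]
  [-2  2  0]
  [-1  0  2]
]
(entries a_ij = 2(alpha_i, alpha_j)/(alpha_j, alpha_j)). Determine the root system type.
The matrix has rank 3 with 2's on the diagonal. Reading the off-diagonal entries as Dynkin edges (a single edge where a_ij = a_ji = -1; a double or triple edge where a_ij * a_ji = 2 or 3), the diagram is a chain of 3 nodes with a double edge at one end; the terminal node there is the unique long simple root (C_3). One simple-root ordering that puts it in standard form is (alpha_3, alpha_1, alpha_2). So the algebra is type C_3, i.e. sp(6).

type C_3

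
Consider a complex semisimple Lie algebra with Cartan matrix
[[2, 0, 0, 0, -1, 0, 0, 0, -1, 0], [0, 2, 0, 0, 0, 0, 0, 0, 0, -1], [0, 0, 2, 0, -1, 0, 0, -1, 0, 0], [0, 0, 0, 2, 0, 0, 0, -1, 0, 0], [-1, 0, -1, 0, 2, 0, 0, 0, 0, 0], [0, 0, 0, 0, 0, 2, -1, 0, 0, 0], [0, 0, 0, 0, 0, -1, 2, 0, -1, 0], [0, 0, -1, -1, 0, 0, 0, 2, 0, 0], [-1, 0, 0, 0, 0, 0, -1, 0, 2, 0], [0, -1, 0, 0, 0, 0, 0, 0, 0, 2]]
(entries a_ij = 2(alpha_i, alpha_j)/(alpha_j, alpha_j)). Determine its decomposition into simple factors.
The diagram associated to this matrix has two connected components: the simple roots {alpha_2, alpha_10} form a chain of 2 nodes with single edges (A_2), and {alpha_1, alpha_3, alpha_4, alpha_5, alpha_6, alpha_7, alpha_8, alpha_9} form a chain of 8 nodes with single edges (A_8). A semisimple Lie algebra decomposes uniquely as the direct sum of simple ideals, one per connected component of its Dynkin diagram, so g ≅ A_2 ⊕ A_8 (dimension 8 + 80 = 88).

A_2 + A_8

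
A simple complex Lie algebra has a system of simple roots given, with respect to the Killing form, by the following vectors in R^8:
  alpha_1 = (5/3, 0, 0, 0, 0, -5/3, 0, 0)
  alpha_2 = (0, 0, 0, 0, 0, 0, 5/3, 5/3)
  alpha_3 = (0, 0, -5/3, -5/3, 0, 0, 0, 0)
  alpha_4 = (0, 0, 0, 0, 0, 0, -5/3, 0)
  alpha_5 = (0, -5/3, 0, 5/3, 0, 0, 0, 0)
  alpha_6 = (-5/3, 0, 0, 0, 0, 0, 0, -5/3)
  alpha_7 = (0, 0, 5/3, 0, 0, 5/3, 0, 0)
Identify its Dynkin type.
Compute the Cartan integers a_ij = 2(alpha_i, alpha_j)/(alpha_j, alpha_j); the resulting 7x7 Cartan matrix is
[[2, 0, 0, 0, 0, -1, -1], [0, 2, 0, -2, 0, -1, 0], [0, 0, 2, 0, -1, 0, -1], [0, -1, 0, 2, 0, 0, 0], [0, 0, -1, 0, 2, 0, 0], [-1, -1, 0, 0, 0, 2, 0], [-1, 0, -1, 0, 0, 0, 2]].
The roots have two lengths (squared-length ratio 2:1); the short ones are alpha_{4}. The associated Dynkin diagram is a chain of 7 nodes with a double edge at one end; the terminal node there is the unique short simple root (B_7), so the type is B_7 (the algebra so(15)).

B7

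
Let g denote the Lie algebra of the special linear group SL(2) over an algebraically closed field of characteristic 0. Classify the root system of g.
This is sl(2), which has dimension 2^2 - 1 = 3 and rank 2 - 1 = 1 (a Cartan subalgebra is the diagonal traceless matrices). In the classification of classical Lie algebras, the special linear algebra sl(n+1) has type A_n; here n = 1, so the Dynkin diagram is a chain of 1 nodes with single edges (A_1). Hence the type is A_1.

type A_1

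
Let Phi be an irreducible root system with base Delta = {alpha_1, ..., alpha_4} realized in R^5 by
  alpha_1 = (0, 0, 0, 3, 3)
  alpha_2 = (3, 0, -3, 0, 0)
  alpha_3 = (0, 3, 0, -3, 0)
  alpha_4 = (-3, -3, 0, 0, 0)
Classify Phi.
A_4

Compute the Cartan integers a_ij = 2(alpha_i, alpha_j)/(alpha_j, alpha_j); the resulting 4x4 Cartan matrix is
[[2, 0, -1, 0], [0, 2, 0, -1], [-1, 0, 2, -1], [0, -1, -1, 2]].
All simple roots have the same length, so the diagram is simply laced. The associated Dynkin diagram is a chain of 4 nodes with single edges (A_4), so the type is A_4 (the algebra sl(5)).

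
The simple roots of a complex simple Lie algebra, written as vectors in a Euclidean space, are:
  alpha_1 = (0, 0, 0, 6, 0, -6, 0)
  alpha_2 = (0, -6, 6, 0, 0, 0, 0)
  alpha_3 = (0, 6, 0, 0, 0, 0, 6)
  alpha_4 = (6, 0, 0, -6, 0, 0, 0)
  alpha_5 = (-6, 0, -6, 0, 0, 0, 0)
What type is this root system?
type A_5

Compute the Cartan integers a_ij = 2(alpha_i, alpha_j)/(alpha_j, alpha_j); the resulting 5x5 Cartan matrix is
[[2, 0, 0, -1, 0], [0, 2, -1, 0, -1], [0, -1, 2, 0, 0], [-1, 0, 0, 2, -1], [0, -1, 0, -1, 2]].
All simple roots have the same length, so the diagram is simply laced. The associated Dynkin diagram is a chain of 5 nodes with single edges (A_5), so the type is A_5 (the algebra sl(6)).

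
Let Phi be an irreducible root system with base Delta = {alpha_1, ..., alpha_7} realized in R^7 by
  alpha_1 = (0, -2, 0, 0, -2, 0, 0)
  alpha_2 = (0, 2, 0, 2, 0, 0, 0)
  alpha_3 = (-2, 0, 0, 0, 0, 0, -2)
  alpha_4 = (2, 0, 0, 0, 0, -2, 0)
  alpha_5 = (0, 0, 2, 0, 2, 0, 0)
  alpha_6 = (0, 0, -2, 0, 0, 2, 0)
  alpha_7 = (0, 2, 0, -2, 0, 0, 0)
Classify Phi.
Compute the Cartan integers a_ij = 2(alpha_i, alpha_j)/(alpha_j, alpha_j); the resulting 7x7 Cartan matrix is
[[2, -1, 0, 0, -1, 0, -1], [-1, 2, 0, 0, 0, 0, 0], [0, 0, 2, -1, 0, 0, 0], [0, 0, -1, 2, 0, -1, 0], [-1, 0, 0, 0, 2, -1, 0], [0, 0, 0, -1, -1, 2, 0], [-1, 0, 0, 0, 0, 0, 2]].
All simple roots have the same length, so the diagram is simply laced. The associated Dynkin diagram is a chain of 5 nodes with a fork of two nodes at one end (D_7), so the type is D_7 (the algebra so(14)).

D7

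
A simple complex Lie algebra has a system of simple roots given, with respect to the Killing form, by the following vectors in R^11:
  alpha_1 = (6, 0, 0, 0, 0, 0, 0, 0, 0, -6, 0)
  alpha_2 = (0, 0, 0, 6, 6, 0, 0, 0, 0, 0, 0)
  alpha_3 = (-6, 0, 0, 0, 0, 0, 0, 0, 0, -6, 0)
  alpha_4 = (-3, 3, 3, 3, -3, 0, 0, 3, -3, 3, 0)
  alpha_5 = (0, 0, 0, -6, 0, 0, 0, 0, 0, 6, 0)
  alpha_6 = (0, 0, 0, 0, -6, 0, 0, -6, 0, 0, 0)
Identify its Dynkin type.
E_6

Compute the Cartan integers a_ij = 2(alpha_i, alpha_j)/(alpha_j, alpha_j); the resulting 6x6 Cartan matrix is
[[2, 0, 0, -1, -1, 0], [0, 2, 0, 0, -1, -1], [0, 0, 2, 0, -1, 0], [-1, 0, 0, 2, 0, 0], [-1, -1, -1, 0, 2, 0], [0, -1, 0, 0, 0, 2]].
All simple roots have the same length, so the diagram is simply laced. The associated Dynkin diagram is a chain of 5 nodes with one extra node attached to the third node from one end (E_6), so the type is E_6.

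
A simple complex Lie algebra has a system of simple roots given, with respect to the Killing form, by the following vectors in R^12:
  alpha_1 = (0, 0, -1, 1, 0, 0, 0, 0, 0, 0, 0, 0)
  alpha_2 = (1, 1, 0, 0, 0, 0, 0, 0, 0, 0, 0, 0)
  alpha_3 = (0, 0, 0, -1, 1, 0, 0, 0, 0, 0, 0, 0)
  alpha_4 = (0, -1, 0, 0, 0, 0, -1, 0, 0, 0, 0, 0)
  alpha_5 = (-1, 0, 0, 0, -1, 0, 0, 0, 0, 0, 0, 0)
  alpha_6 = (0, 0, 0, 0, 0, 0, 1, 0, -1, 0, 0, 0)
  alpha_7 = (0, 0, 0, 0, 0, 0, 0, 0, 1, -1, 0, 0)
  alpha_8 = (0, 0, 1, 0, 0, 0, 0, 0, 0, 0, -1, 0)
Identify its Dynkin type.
A_8 (sl(9))

Compute the Cartan integers a_ij = 2(alpha_i, alpha_j)/(alpha_j, alpha_j); the resulting 8x8 Cartan matrix is
[[2, 0, -1, 0, 0, 0, 0, -1], [0, 2, 0, -1, -1, 0, 0, 0], [-1, 0, 2, 0, -1, 0, 0, 0], [0, -1, 0, 2, 0, -1, 0, 0], [0, -1, -1, 0, 2, 0, 0, 0], [0, 0, 0, -1, 0, 2, -1, 0], [0, 0, 0, 0, 0, -1, 2, 0], [-1, 0, 0, 0, 0, 0, 0, 2]].
All simple roots have the same length, so the diagram is simply laced. The associated Dynkin diagram is a chain of 8 nodes with single edges (A_8), so the type is A_8 (the algebra sl(9)).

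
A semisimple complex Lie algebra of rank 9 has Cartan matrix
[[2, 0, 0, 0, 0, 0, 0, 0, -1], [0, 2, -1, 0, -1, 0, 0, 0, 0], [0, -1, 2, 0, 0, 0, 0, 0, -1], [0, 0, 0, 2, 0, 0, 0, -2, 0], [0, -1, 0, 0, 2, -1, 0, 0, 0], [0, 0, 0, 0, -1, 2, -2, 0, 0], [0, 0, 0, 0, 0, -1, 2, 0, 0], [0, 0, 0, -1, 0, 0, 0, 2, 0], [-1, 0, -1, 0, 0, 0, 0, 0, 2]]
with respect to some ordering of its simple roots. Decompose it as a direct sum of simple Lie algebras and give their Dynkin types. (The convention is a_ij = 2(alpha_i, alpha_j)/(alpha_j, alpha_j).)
B2 + B7

The diagram associated to this matrix has two connected components: the simple roots {alpha_4, alpha_8} form a chain of 2 nodes with a double edge at one end; the terminal node there is the unique short simple root (B_2), and {alpha_1, alpha_2, alpha_3, alpha_5, alpha_6, alpha_7, alpha_9} form a chain of 7 nodes with a double edge at one end; the terminal node there is the unique short simple root (B_7). A semisimple Lie algebra decomposes uniquely as the direct sum of simple ideals, one per connected component of its Dynkin diagram, so g ≅ B_2 ⊕ B_7 (dimension 10 + 105 = 115).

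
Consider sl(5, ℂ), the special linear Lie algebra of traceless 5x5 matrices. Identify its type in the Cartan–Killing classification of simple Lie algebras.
A_4

This is sl(5), which has dimension 5^2 - 1 = 24 and rank 5 - 1 = 4 (a Cartan subalgebra is the diagonal traceless matrices). In the classification of classical Lie algebras, the special linear algebra sl(n+1) has type A_n; here n = 4, so the Dynkin diagram is a chain of 4 nodes with single edges (A_4). Hence the type is A_4.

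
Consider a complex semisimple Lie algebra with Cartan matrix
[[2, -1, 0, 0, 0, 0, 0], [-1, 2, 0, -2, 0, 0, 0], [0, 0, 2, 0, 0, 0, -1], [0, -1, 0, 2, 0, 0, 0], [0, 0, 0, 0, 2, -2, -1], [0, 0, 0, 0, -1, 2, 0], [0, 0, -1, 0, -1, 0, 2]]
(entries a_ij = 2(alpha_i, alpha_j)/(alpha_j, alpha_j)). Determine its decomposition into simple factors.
The diagram associated to this matrix has two connected components: the simple roots {alpha_1, alpha_2, alpha_4} form a chain of 3 nodes with a double edge at one end; the terminal node there is the unique short simple root (B_3), and {alpha_3, alpha_5, alpha_6, alpha_7} form a chain of 4 nodes with a double edge at one end; the terminal node there is the unique short simple root (B_4). A semisimple Lie algebra decomposes uniquely as the direct sum of simple ideals, one per connected component of its Dynkin diagram, so g ≅ B_3 ⊕ B_4 (dimension 21 + 36 = 57).

B_3 (so(7)) + B_4 (so(9))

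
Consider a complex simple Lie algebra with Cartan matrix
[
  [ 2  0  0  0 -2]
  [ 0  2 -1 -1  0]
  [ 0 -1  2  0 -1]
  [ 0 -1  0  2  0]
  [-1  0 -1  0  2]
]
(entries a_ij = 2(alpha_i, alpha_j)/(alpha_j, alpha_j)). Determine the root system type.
The matrix has rank 5 with 2's on the diagonal. Reading the off-diagonal entries as Dynkin edges (a single edge where a_ij = a_ji = -1; a double or triple edge where a_ij * a_ji = 2 or 3), the diagram is a chain of 5 nodes with a double edge at one end; the terminal node there is the unique long simple root (C_5). One simple-root ordering that puts it in standard form is (alpha_4, alpha_2, alpha_3, alpha_5, alpha_1). So the algebra is type C_5, i.e. sp(10).

C5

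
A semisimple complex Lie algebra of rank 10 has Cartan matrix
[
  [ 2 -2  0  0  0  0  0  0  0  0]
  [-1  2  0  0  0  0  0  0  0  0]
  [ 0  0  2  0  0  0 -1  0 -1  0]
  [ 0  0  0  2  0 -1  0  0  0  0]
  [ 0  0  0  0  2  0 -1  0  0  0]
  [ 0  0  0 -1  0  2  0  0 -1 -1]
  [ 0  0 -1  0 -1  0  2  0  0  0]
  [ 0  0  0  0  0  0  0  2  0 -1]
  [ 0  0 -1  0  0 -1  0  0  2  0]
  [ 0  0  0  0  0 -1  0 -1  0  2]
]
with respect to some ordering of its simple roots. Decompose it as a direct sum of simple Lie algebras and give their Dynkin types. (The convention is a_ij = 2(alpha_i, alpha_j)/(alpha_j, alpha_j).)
The diagram associated to this matrix has two connected components: the simple roots {alpha_1, alpha_2} form a chain of 2 nodes with a double edge at one end; the terminal node there is the unique short simple root (B_2), and {alpha_3, alpha_4, alpha_5, alpha_6, alpha_7, alpha_8, alpha_9, alpha_10} form a chain of 7 nodes with one extra node attached to the third node from one end (E_8). A semisimple Lie algebra decomposes uniquely as the direct sum of simple ideals, one per connected component of its Dynkin diagram, so g ≅ B_2 ⊕ E_8 (dimension 10 + 248 = 258).

B_2 (so(5)) ⊕ E_8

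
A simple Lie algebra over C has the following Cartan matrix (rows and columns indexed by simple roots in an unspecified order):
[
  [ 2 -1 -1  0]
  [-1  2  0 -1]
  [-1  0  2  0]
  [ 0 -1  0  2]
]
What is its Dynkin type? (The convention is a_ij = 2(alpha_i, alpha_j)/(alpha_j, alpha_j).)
A4

The matrix has rank 4 with 2's on the diagonal. Reading the off-diagonal entries as Dynkin edges (a single edge where a_ij = a_ji = -1; a double or triple edge where a_ij * a_ji = 2 or 3), the diagram is a chain of 4 nodes with single edges (A_4). One simple-root ordering that puts it in standard form is (alpha_4, alpha_2, alpha_1, alpha_3). So the algebra is type A_4, i.e. sl(5).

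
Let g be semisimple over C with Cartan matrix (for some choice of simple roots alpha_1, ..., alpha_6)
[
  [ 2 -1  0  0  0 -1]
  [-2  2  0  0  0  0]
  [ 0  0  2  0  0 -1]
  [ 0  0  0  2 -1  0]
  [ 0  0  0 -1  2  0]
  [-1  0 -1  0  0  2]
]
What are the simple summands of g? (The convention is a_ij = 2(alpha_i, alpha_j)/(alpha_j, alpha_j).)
A2 ⊕ C4

The diagram associated to this matrix has two connected components: the simple roots {alpha_4, alpha_5} form a chain of 2 nodes with single edges (A_2), and {alpha_1, alpha_2, alpha_3, alpha_6} form a chain of 4 nodes with a double edge at one end; the terminal node there is the unique long simple root (C_4). A semisimple Lie algebra decomposes uniquely as the direct sum of simple ideals, one per connected component of its Dynkin diagram, so g ≅ A_2 ⊕ C_4 (dimension 8 + 36 = 44).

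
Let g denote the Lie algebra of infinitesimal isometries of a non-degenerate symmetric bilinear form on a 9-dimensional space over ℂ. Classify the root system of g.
This is so(9) with 9 odd, which has dimension 9(9-1)/2 = 36 and rank (9-1)/2 = 4. In the classification of classical Lie algebras, the orthogonal algebra so(2n+1) in an odd number of variables has type B_n; here n = 4, so the Dynkin diagram is a chain of 4 nodes with a double edge at one end; the terminal node there is the unique short simple root (B_4). Hence the type is B_4.

type B_4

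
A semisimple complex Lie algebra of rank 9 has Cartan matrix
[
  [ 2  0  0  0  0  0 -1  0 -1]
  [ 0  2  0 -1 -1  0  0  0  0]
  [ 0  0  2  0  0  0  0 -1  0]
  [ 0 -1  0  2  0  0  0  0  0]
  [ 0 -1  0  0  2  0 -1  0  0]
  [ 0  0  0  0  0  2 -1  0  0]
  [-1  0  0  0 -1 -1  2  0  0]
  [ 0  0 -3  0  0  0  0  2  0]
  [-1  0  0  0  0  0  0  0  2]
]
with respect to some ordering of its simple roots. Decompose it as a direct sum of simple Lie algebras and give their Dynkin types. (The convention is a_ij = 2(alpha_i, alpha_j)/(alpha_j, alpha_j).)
The diagram associated to this matrix has two connected components: the simple roots {alpha_1, alpha_2, alpha_4, alpha_5, alpha_6, alpha_7, alpha_9} form a chain of 6 nodes with one extra node attached to the third node from one end (E_7), and {alpha_3, alpha_8} form two nodes joined by a triple edge (G_2). A semisimple Lie algebra decomposes uniquely as the direct sum of simple ideals, one per connected component of its Dynkin diagram, so g ≅ E_7 ⊕ G_2 (dimension 133 + 14 = 147).

E7 + G2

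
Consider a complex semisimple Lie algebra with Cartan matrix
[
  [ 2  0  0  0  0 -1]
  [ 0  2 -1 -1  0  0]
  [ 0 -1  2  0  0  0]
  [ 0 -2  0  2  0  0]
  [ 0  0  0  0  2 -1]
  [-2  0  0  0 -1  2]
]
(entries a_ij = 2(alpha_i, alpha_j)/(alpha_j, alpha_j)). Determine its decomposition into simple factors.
The diagram associated to this matrix has two connected components: the simple roots {alpha_1, alpha_5, alpha_6} form a chain of 3 nodes with a double edge at one end; the terminal node there is the unique short simple root (B_3), and {alpha_2, alpha_3, alpha_4} form a chain of 3 nodes with a double edge at one end; the terminal node there is the unique long simple root (C_3). A semisimple Lie algebra decomposes uniquely as the direct sum of simple ideals, one per connected component of its Dynkin diagram, so g ≅ B_3 ⊕ C_3 (dimension 21 + 21 = 42).

type B_3 ⊕ type C_3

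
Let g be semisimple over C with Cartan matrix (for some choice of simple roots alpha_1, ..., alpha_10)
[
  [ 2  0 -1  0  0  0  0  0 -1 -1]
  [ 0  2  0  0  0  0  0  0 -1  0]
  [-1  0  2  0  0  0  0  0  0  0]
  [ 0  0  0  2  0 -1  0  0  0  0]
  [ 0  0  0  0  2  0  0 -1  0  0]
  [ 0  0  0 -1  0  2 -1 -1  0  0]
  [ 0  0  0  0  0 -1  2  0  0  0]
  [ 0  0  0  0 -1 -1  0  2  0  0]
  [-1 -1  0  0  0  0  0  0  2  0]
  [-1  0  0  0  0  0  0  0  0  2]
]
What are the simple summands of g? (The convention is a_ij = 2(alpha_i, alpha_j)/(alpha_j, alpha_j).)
D_5 (so(10)) ⊕ D_5 (so(10))

The diagram associated to this matrix has two connected components: the simple roots {alpha_4, alpha_5, alpha_6, alpha_7, alpha_8} form a chain of 3 nodes with a fork of two nodes at one end (D_5), and {alpha_1, alpha_2, alpha_3, alpha_9, alpha_10} form a chain of 3 nodes with a fork of two nodes at one end (D_5). A semisimple Lie algebra decomposes uniquely as the direct sum of simple ideals, one per connected component of its Dynkin diagram, so g ≅ D_5 ⊕ D_5 (dimension 45 + 45 = 90).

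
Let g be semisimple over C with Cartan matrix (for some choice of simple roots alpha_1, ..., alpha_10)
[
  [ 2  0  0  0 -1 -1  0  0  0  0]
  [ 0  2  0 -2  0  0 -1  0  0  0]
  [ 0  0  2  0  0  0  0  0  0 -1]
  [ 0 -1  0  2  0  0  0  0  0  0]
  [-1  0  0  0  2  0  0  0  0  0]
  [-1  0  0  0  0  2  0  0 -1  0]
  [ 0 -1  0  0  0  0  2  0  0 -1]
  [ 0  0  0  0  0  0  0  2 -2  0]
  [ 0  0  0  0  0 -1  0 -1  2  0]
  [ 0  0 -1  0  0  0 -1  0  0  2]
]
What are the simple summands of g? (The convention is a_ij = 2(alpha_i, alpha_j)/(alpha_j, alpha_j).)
The diagram associated to this matrix has two connected components: the simple roots {alpha_2, alpha_3, alpha_4, alpha_7, alpha_10} form a chain of 5 nodes with a double edge at one end; the terminal node there is the unique short simple root (B_5), and {alpha_1, alpha_5, alpha_6, alpha_8, alpha_9} form a chain of 5 nodes with a double edge at one end; the terminal node there is the unique long simple root (C_5). A semisimple Lie algebra decomposes uniquely as the direct sum of simple ideals, one per connected component of its Dynkin diagram, so g ≅ B_5 ⊕ C_5 (dimension 55 + 55 = 110).

B_5 (so(11)) ⊕ C_5 (sp(10))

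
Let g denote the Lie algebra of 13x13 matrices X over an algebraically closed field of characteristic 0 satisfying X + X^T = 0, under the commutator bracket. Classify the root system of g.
B_6 (so(13))

This is so(13) with 13 odd, which has dimension 13(13-1)/2 = 78 and rank (13-1)/2 = 6. In the classification of classical Lie algebras, the orthogonal algebra so(2n+1) in an odd number of variables has type B_n; here n = 6, so the Dynkin diagram is a chain of 6 nodes with a double edge at one end; the terminal node there is the unique short simple root (B_6). Hence the type is B_6.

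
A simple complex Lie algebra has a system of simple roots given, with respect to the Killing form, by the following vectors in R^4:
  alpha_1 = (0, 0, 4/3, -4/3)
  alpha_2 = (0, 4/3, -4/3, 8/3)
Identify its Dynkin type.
G_2

Compute the Cartan integers a_ij = 2(alpha_i, alpha_j)/(alpha_j, alpha_j); the resulting 2x2 Cartan matrix is
[[2, -1], [-3, 2]].
The roots have two lengths (squared-length ratio 3:1); the short ones are alpha_{1}. The associated Dynkin diagram is two nodes joined by a triple edge (G_2), so the type is G_2.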